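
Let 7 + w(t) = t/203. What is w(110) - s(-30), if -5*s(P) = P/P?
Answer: -6352/1015 ≈ -6.2581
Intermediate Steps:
w(t) = -7 + t/203
s(P) = -⅕ (s(P) = -P/(5*P) = -⅕*1 = -⅕)
w(110) - s(-30) = (-7 + (1/203)*110) - 1*(-⅕) = (-7 + 110/203) + ⅕ = -1311/203 + ⅕ = -6352/1015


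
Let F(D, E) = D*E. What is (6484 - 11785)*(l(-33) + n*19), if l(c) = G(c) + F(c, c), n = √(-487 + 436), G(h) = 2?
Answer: -5783391 - 100719*I*√51 ≈ -5.7834e+6 - 7.1928e+5*I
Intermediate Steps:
n = I*√51 (n = √(-51) = I*√51 ≈ 7.1414*I)
l(c) = 2 + c² (l(c) = 2 + c*c = 2 + c²)
(6484 - 11785)*(l(-33) + n*19) = (6484 - 11785)*((2 + (-33)²) + (I*√51)*19) = -5301*((2 + 1089) + 19*I*√51) = -5301*(1091 + 19*I*√51) = -5783391 - 100719*I*√51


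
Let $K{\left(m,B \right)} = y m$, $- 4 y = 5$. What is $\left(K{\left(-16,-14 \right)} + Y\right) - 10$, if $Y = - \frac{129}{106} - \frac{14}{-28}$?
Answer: $\frac{492}{53} \approx 9.283$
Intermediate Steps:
$y = - \frac{5}{4}$ ($y = \left(- \frac{1}{4}\right) 5 = - \frac{5}{4} \approx -1.25$)
$K{\left(m,B \right)} = - \frac{5 m}{4}$
$Y = - \frac{38}{53}$ ($Y = \left(-129\right) \frac{1}{106} - - \frac{1}{2} = - \frac{129}{106} + \frac{1}{2} = - \frac{38}{53} \approx -0.71698$)
$\left(K{\left(-16,-14 \right)} + Y\right) - 10 = \left(\left(- \frac{5}{4}\right) \left(-16\right) - \frac{38}{53}\right) - 10 = \left(20 - \frac{38}{53}\right) - 10 = \frac{1022}{53} - 10 = \frac{492}{53}$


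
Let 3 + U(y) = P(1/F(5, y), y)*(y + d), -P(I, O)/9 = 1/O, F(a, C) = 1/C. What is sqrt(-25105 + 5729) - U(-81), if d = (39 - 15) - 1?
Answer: 85/9 + 4*I*sqrt(1211) ≈ 9.4444 + 139.2*I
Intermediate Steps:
P(I, O) = -9/O
d = 23 (d = 24 - 1 = 23)
U(y) = -3 - 9*(23 + y)/y (U(y) = -3 + (-9/y)*(y + 23) = -3 + (-9/y)*(23 + y) = -3 - 9*(23 + y)/y)
sqrt(-25105 + 5729) - U(-81) = sqrt(-25105 + 5729) - (-12 - 207/(-81)) = sqrt(-19376) - (-12 - 207*(-1/81)) = 4*I*sqrt(1211) - (-12 + 23/9) = 4*I*sqrt(1211) - 1*(-85/9) = 4*I*sqrt(1211) + 85/9 = 85/9 + 4*I*sqrt(1211)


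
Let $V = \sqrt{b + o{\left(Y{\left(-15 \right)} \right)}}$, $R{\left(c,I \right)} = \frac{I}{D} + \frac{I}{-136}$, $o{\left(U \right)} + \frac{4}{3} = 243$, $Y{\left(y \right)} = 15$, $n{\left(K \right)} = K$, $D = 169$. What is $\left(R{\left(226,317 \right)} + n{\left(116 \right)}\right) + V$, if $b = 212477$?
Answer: $\frac{2655683}{22984} + \frac{2 \sqrt{478617}}{3} \approx 576.76$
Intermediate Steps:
$o{\left(U \right)} = \frac{725}{3}$ ($o{\left(U \right)} = - \frac{4}{3} + 243 = \frac{725}{3}$)
$R{\left(c,I \right)} = - \frac{33 I}{22984}$ ($R{\left(c,I \right)} = \frac{I}{169} + \frac{I}{-136} = I \frac{1}{169} + I \left(- \frac{1}{136}\right) = \frac{I}{169} - \frac{I}{136} = - \frac{33 I}{22984}$)
$V = \frac{2 \sqrt{478617}}{3}$ ($V = \sqrt{212477 + \frac{725}{3}} = \sqrt{\frac{638156}{3}} = \frac{2 \sqrt{478617}}{3} \approx 461.21$)
$\left(R{\left(226,317 \right)} + n{\left(116 \right)}\right) + V = \left(\left(- \frac{33}{22984}\right) 317 + 116\right) + \frac{2 \sqrt{478617}}{3} = \left(- \frac{10461}{22984} + 116\right) + \frac{2 \sqrt{478617}}{3} = \frac{2655683}{22984} + \frac{2 \sqrt{478617}}{3}$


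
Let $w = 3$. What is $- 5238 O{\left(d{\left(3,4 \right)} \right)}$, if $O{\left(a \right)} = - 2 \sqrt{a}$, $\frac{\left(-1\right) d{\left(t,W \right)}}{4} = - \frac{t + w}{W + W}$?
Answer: $10476 \sqrt{3} \approx 18145.0$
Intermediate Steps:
$d{\left(t,W \right)} = \frac{2 \left(3 + t\right)}{W}$ ($d{\left(t,W \right)} = - 4 \left(- \frac{t + 3}{W + W}\right) = - 4 \left(- \frac{3 + t}{2 W}\right) = \frac{2 \left(3 + t\right)}{W}$)
$- 5238 O{\left(d{\left(3,4 \right)} \right)} = - 5238 \left(- 2 \sqrt{\frac{2 \left(3 + 3\right)}{4}}\right) = - 5238 \left(- 2 \sqrt{2 \cdot \frac{1}{4} \cdot 6}\right) = - 5238 \left(- 2 \sqrt{3}\right) = 10476 \sqrt{3}$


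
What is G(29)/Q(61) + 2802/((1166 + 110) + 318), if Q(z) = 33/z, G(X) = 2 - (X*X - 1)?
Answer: -40694813/26301 ≈ -1547.3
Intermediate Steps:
G(X) = 3 - X² (G(X) = 2 - (X² - 1) = 2 - (-1 + X²) = 2 + (1 - X²) = 3 - X²)
G(29)/Q(61) + 2802/((1166 + 110) + 318) = (3 - 1*29²)/((33/61)) + 2802/((1166 + 110) + 318) = (3 - 1*841)/((33*(1/61))) + 2802/(1276 + 318) = (3 - 841)/(33/61) + 2802/1594 = -838*61/33 + 2802*(1/1594) = -51118/33 + 1401/797 = -40694813/26301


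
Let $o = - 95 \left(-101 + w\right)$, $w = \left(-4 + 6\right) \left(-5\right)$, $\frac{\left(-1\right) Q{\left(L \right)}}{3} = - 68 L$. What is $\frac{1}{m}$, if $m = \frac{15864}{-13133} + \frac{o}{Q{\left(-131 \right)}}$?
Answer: $- \frac{116988764}{187479007} \approx -0.62401$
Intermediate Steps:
$Q{\left(L \right)} = 204 L$ ($Q{\left(L \right)} = - 3 \left(- 68 L\right) = 204 L$)
$w = -10$ ($w = 2 \left(-5\right) = -10$)
$o = 10545$ ($o = - 95 \left(-101 - 10\right) = \left(-95\right) \left(-111\right) = 10545$)
$m = - \frac{187479007}{116988764}$ ($m = \frac{15864}{-13133} + \frac{10545}{204 \left(-131\right)} = 15864 \left(- \frac{1}{13133}\right) + \frac{10545}{-26724} = - \frac{15864}{13133} + 10545 \left(- \frac{1}{26724}\right) = - \frac{15864}{13133} - \frac{3515}{8908} = - \frac{187479007}{116988764} \approx -1.6025$)
$\frac{1}{m} = \frac{1}{- \frac{187479007}{116988764}} = - \frac{116988764}{187479007}$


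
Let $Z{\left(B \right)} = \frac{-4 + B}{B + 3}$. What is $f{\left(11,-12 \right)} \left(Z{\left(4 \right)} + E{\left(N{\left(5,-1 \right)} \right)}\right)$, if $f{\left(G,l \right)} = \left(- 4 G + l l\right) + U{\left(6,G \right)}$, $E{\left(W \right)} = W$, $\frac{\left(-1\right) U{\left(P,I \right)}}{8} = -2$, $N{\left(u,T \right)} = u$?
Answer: $580$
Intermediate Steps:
$Z{\left(B \right)} = \frac{-4 + B}{3 + B}$
$U{\left(P,I \right)} = 16$ ($U{\left(P,I \right)} = \left(-8\right) \left(-2\right) = 16$)
$f{\left(G,l \right)} = 16 + l^{2} - 4 G$ ($f{\left(G,l \right)} = \left(- 4 G + l l\right) + 16 = \left(- 4 G + l^{2}\right) + 16 = \left(l^{2} - 4 G\right) + 16 = 16 + l^{2} - 4 G$)
$f{\left(11,-12 \right)} \left(Z{\left(4 \right)} + E{\left(N{\left(5,-1 \right)} \right)}\right) = \left(16 + \left(-12\right)^{2} - 44\right) \left(\frac{-4 + 4}{3 + 4} + 5\right) = \left(16 + 144 - 44\right) \left(\frac{1}{7} \cdot 0 + 5\right) = 116 \left(\frac{1}{7} \cdot 0 + 5\right) = 116 \left(0 + 5\right) = 116 \cdot 5 = 580$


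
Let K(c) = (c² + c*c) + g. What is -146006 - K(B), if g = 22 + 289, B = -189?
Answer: -217759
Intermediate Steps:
g = 311
K(c) = 311 + 2*c² (K(c) = (c² + c*c) + 311 = (c² + c²) + 311 = 2*c² + 311 = 311 + 2*c²)
-146006 - K(B) = -146006 - (311 + 2*(-189)²) = -146006 - (311 + 2*35721) = -146006 - (311 + 71442) = -146006 - 1*71753 = -146006 - 71753 = -217759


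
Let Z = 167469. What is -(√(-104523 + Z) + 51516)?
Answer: -51516 - 3*√6994 ≈ -51767.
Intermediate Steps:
-(√(-104523 + Z) + 51516) = -(√(-104523 + 167469) + 51516) = -(√62946 + 51516) = -(3*√6994 + 51516) = -(51516 + 3*√6994) = -51516 - 3*√6994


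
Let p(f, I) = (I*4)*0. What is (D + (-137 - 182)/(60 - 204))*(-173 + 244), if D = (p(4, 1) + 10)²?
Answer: 1045049/144 ≈ 7257.3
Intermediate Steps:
p(f, I) = 0 (p(f, I) = (4*I)*0 = 0)
D = 100 (D = (0 + 10)² = 10² = 100)
(D + (-137 - 182)/(60 - 204))*(-173 + 244) = (100 + (-137 - 182)/(60 - 204))*(-173 + 244) = (100 - 319/(-144))*71 = (100 - 319*(-1/144))*71 = (100 + 319/144)*71 = (14719/144)*71 = 1045049/144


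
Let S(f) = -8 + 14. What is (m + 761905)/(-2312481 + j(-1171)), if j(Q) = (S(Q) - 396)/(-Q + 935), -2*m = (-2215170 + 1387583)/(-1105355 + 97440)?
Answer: -41468493471201/125862361583360 ≈ -0.32947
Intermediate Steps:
S(f) = 6
m = -827587/2015830 (m = -(-2215170 + 1387583)/(2*(-1105355 + 97440)) = -(-827587)/(2*(-1007915)) = -(-827587)*(-1)/(2*1007915) = -1/2*827587/1007915 = -827587/2015830 ≈ -0.41054)
j(Q) = -390/(935 - Q) (j(Q) = (6 - 396)/(-Q + 935) = -390/(935 - Q))
(m + 761905)/(-2312481 + j(-1171)) = (-827587/2015830 + 761905)/(-2312481 + 390/(-935 - 1171)) = 1535870128563/(2015830*(-2312481 + 390/(-2106))) = 1535870128563/(2015830*(-2312481 + 390*(-1/2106))) = 1535870128563/(2015830*(-2312481 - 5/27)) = 1535870128563/(2015830*(-62436992/27)) = (1535870128563/2015830)*(-27/62436992) = -41468493471201/125862361583360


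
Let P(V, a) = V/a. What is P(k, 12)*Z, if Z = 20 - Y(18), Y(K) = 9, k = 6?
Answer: 11/2 ≈ 5.5000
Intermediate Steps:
Z = 11 (Z = 20 - 1*9 = 20 - 9 = 11)
P(k, 12)*Z = (6/12)*11 = (6*(1/12))*11 = (½)*11 = 11/2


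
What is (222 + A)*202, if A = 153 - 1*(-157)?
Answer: 107464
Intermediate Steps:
A = 310 (A = 153 + 157 = 310)
(222 + A)*202 = (222 + 310)*202 = 532*202 = 107464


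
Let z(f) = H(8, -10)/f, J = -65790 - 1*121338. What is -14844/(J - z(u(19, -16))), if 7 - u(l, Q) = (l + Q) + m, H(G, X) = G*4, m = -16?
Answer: 18555/233912 ≈ 0.079325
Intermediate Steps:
H(G, X) = 4*G
J = -187128 (J = -65790 - 121338 = -187128)
u(l, Q) = 23 - Q - l (u(l, Q) = 7 - ((l + Q) - 16) = 7 - ((Q + l) - 16) = 7 - (-16 + Q + l) = 7 + (16 - Q - l) = 23 - Q - l)
z(f) = 32/f (z(f) = (4*8)/f = 32/f)
-14844/(J - z(u(19, -16))) = -14844/(-187128 - 32/(23 - 1*(-16) - 1*19)) = -14844/(-187128 - 32/(23 + 16 - 19)) = -14844/(-187128 - 32/20) = -14844/(-187128 - 1*8/5) = -14844/(-187128 - 8/5) = -14844/(-935648/5) = -14844*(-5/935648) = 18555/233912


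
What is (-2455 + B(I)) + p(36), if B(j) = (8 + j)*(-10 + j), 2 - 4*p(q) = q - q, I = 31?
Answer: -3271/2 ≈ -1635.5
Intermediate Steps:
p(q) = ½ (p(q) = ½ - (q - q)/4 = ½ - ¼*0 = ½ + 0 = ½)
B(j) = (-10 + j)*(8 + j)
(-2455 + B(I)) + p(36) = (-2455 + (-80 + 31² - 2*31)) + ½ = (-2455 + (-80 + 961 - 62)) + ½ = (-2455 + 819) + ½ = -1636 + ½ = -3271/2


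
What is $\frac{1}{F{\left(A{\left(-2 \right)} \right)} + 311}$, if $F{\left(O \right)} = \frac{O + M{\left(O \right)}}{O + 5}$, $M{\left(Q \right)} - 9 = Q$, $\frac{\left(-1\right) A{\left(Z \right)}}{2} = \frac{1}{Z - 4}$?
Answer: $\frac{16}{5005} \approx 0.0031968$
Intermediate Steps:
$A{\left(Z \right)} = - \frac{2}{-4 + Z}$ ($A{\left(Z \right)} = - \frac{2}{Z - 4} = - \frac{2}{-4 + Z}$)
$M{\left(Q \right)} = 9 + Q$
$F{\left(O \right)} = \frac{9 + 2 O}{5 + O}$ ($F{\left(O \right)} = \frac{O + \left(9 + O\right)}{O + 5} = \frac{9 + 2 O}{5 + O}$)
$\frac{1}{F{\left(A{\left(-2 \right)} \right)} + 311} = \frac{1}{\frac{9 + 2 \left(- \frac{2}{-4 - 2}\right)}{5 - \frac{2}{-4 - 2}} + 311} = \frac{1}{\frac{9 + 2 \left(- \frac{2}{-6}\right)}{5 - \frac{2}{-6}} + 311} = \frac{1}{\frac{9 + 2 \left(\left(-2\right) \left(- \frac{1}{6}\right)\right)}{5 - - \frac{1}{3}} + 311} = \frac{1}{\frac{9 + 2 \cdot \frac{1}{3}}{5 + \frac{1}{3}} + 311} = \frac{1}{\frac{9 + \frac{2}{3}}{\frac{16}{3}} + 311} = \frac{1}{\frac{3}{16} \cdot \frac{29}{3} + 311} = \frac{1}{\frac{29}{16} + 311} = \frac{1}{\frac{5005}{16}} = \frac{16}{5005}$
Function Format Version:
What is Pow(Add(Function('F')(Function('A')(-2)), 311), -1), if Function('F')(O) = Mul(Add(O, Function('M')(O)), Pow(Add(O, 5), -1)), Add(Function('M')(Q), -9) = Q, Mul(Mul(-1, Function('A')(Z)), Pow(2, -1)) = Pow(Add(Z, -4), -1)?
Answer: Rational(16, 5005) ≈ 0.0031968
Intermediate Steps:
Function('A')(Z) = Mul(-2, Pow(Add(-4, Z), -1)) (Function('A')(Z) = Mul(-2, Pow(Add(Z, -4), -1)) = Mul(-2, Pow(Add(-4, Z), -1)))
Function('M')(Q) = Add(9, Q)
Function('F')(O) = Mul(Pow(Add(5, O), -1), Add(9, Mul(2, O))) (Function('F')(O) = Mul(Add(O, Add(9, O)), Pow(Add(O, 5), -1)) = Mul(Add(9, Mul(2, O)), Pow(Add(5, O), -1)) = Mul(Pow(Add(5, O), -1), Add(9, Mul(2, O))))
Pow(Add(Function('F')(Function('A')(-2)), 311), -1) = Pow(Add(Mul(Pow(Add(5, Mul(-2, Pow(Add(-4, -2), -1))), -1), Add(9, Mul(2, Mul(-2, Pow(Add(-4, -2), -1))))), 311), -1) = Pow(Add(Mul(Pow(Add(5, Mul(-2, Pow(-6, -1))), -1), Add(9, Mul(2, Mul(-2, Pow(-6, -1))))), 311), -1) = Pow(Add(Mul(Pow(Add(5, Mul(-2, Rational(-1, 6))), -1), Add(9, Mul(2, Mul(-2, Rational(-1, 6))))), 311), -1) = Pow(Add(Mul(Pow(Add(5, Rational(1, 3)), -1), Add(9, Mul(2, Rational(1, 3)))), 311), -1) = Pow(Add(Mul(Pow(Rational(16, 3), -1), Add(9, Rational(2, 3))), 311), -1) = Pow(Add(Mul(Rational(3, 16), Rational(29, 3)), 311), -1) = Pow(Add(Rational(29, 16), 311), -1) = Pow(Rational(5005, 16), -1) = Rational(16, 5005)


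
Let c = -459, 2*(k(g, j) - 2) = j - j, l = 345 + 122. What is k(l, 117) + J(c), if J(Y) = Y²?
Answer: 210683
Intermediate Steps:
l = 467
k(g, j) = 2 (k(g, j) = 2 + (j - j)/2 = 2 + (½)*0 = 2 + 0 = 2)
k(l, 117) + J(c) = 2 + (-459)² = 2 + 210681 = 210683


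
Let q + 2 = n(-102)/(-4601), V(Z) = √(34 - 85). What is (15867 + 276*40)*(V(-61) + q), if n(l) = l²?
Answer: -527538642/4601 + 26907*I*√51 ≈ -1.1466e+5 + 1.9215e+5*I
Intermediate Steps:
V(Z) = I*√51 (V(Z) = √(-51) = I*√51)
q = -19606/4601 (q = -2 + (-102)²/(-4601) = -2 + 10404*(-1/4601) = -2 - 10404/4601 = -19606/4601 ≈ -4.2612)
(15867 + 276*40)*(V(-61) + q) = (15867 + 276*40)*(I*√51 - 19606/4601) = (15867 + 11040)*(-19606/4601 + I*√51) = 26907*(-19606/4601 + I*√51) = -527538642/4601 + 26907*I*√51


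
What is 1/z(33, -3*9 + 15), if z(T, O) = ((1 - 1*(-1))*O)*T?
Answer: -1/792 ≈ -0.0012626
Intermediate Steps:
z(T, O) = 2*O*T (z(T, O) = ((1 + 1)*O)*T = (2*O)*T = 2*O*T)
1/z(33, -3*9 + 15) = 1/(2*(-3*9 + 15)*33) = 1/(2*(-27 + 15)*33) = 1/(2*(-12)*33) = 1/(-792) = -1/792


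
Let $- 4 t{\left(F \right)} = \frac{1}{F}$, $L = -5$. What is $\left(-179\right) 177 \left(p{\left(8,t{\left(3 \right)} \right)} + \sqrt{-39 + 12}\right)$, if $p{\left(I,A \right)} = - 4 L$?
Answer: $-633660 - 95049 i \sqrt{3} \approx -6.3366 \cdot 10^{5} - 1.6463 \cdot 10^{5} i$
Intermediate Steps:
$t{\left(F \right)} = - \frac{1}{4 F}$
$p{\left(I,A \right)} = 20$ ($p{\left(I,A \right)} = \left(-4\right) \left(-5\right) = 20$)
$\left(-179\right) 177 \left(p{\left(8,t{\left(3 \right)} \right)} + \sqrt{-39 + 12}\right) = \left(-179\right) 177 \left(20 + \sqrt{-39 + 12}\right) = - 31683 \left(20 + \sqrt{-27}\right) = - 31683 \left(20 + 3 i \sqrt{3}\right) = -633660 - 95049 i \sqrt{3}$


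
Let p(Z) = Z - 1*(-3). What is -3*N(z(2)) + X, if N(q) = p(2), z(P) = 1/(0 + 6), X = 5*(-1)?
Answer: -20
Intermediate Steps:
X = -5
p(Z) = 3 + Z (p(Z) = Z + 3 = 3 + Z)
z(P) = 1/6
N(q) = 5 (N(q) = 3 + 2 = 5)
-3*N(z(2)) + X = -3*5 - 5 = -15 - 5 = -20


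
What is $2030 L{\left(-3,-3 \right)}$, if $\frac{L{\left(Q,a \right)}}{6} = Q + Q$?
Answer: $-73080$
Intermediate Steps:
$L{\left(Q,a \right)} = 12 Q$ ($L{\left(Q,a \right)} = 6 \left(Q + Q\right) = 6 \cdot 2 Q = 12 Q$)
$2030 L{\left(-3,-3 \right)} = 2030 \cdot 12 \left(-3\right) = 2030 \left(-36\right) = -73080$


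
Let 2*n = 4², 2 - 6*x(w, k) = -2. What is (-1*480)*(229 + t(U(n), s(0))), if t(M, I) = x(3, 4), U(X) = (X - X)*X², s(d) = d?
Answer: -110240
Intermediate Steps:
x(w, k) = ⅔ (x(w, k) = ⅓ - ⅙*(-2) = ⅓ + ⅓ = ⅔)
n = 8 (n = (½)*4² = (½)*16 = 8)
U(X) = 0 (U(X) = 0*X² = 0)
t(M, I) = ⅔
(-1*480)*(229 + t(U(n), s(0))) = (-1*480)*(229 + ⅔) = -480*689/3 = -110240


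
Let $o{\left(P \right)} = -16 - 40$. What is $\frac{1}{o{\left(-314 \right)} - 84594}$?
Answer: $- \frac{1}{84650} \approx -1.1813 \cdot 10^{-5}$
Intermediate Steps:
$o{\left(P \right)} = -56$
$\frac{1}{o{\left(-314 \right)} - 84594} = \frac{1}{-56 - 84594} = \frac{1}{-84650} = - \frac{1}{84650}$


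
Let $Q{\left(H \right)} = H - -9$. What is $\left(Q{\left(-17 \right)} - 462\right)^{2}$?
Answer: $220900$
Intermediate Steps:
$Q{\left(H \right)} = 9 + H$ ($Q{\left(H \right)} = H + 9 = 9 + H$)
$\left(Q{\left(-17 \right)} - 462\right)^{2} = \left(\left(9 - 17\right) - 462\right)^{2} = \left(-8 - 462\right)^{2} = \left(-470\right)^{2} = 220900$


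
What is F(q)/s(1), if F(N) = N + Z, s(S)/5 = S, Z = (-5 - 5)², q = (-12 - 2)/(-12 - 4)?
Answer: 807/40 ≈ 20.175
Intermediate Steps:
q = 7/8 (q = -14/(-16) = -14*(-1/16) = 7/8 ≈ 0.87500)
Z = 100 (Z = (-10)² = 100)
s(S) = 5*S
F(N) = 100 + N (F(N) = N + 100 = 100 + N)
F(q)/s(1) = (100 + 7/8)/((5*1)) = (807/8)/5 = (807/8)*(⅕) = 807/40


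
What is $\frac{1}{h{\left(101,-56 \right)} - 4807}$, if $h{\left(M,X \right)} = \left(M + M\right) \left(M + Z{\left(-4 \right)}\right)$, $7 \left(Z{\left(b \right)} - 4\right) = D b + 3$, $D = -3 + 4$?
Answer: $\frac{7}{114619} \approx 6.1072 \cdot 10^{-5}$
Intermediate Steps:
$D = 1$
$Z{\left(b \right)} = \frac{31}{7} + \frac{b}{7}$ ($Z{\left(b \right)} = 4 + \frac{1 b + 3}{7} = 4 + \frac{b + 3}{7} = 4 + \frac{3 + b}{7} = 4 + \left(\frac{3}{7} + \frac{b}{7}\right) = \frac{31}{7} + \frac{b}{7}$)
$h{\left(M,X \right)} = 2 M \left(\frac{27}{7} + M\right)$ ($h{\left(M,X \right)} = \left(M + M\right) \left(M + \left(\frac{31}{7} + \frac{1}{7} \left(-4\right)\right)\right) = 2 M \left(M + \left(\frac{31}{7} - \frac{4}{7}\right)\right) = 2 M \left(M + \frac{27}{7}\right) = 2 M \left(\frac{27}{7} + M\right)$)
$\frac{1}{h{\left(101,-56 \right)} - 4807} = \frac{1}{\frac{2}{7} \cdot 101 \left(27 + 7 \cdot 101\right) - 4807} = \frac{1}{\frac{2}{7} \cdot 101 \left(27 + 707\right) - 4807} = \frac{1}{\frac{2}{7} \cdot 101 \cdot 734 - 4807} = \frac{1}{\frac{148268}{7} - 4807} = \frac{1}{\frac{114619}{7}} = \frac{7}{114619}$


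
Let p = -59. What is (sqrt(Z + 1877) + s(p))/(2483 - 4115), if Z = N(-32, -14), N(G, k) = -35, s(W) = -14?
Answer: 7/816 - sqrt(1842)/1632 ≈ -0.017720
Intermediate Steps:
Z = -35
(sqrt(Z + 1877) + s(p))/(2483 - 4115) = (sqrt(-35 + 1877) - 14)/(2483 - 4115) = (sqrt(1842) - 14)/(-1632) = (-14 + sqrt(1842))*(-1/1632) = 7/816 - sqrt(1842)/1632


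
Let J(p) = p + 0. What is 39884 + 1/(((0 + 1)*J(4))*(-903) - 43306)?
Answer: 1871277511/46918 ≈ 39884.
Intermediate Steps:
J(p) = p
39884 + 1/(((0 + 1)*J(4))*(-903) - 43306) = 39884 + 1/(((0 + 1)*4)*(-903) - 43306) = 39884 + 1/((1*4)*(-903) - 43306) = 39884 + 1/(4*(-903) - 43306) = 39884 + 1/(-3612 - 43306) = 39884 + 1/(-46918) = 39884 - 1/46918 = 1871277511/46918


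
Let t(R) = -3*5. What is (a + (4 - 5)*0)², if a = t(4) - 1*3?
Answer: 324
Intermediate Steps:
t(R) = -15
a = -18 (a = -15 - 1*3 = -15 - 3 = -18)
(a + (4 - 5)*0)² = (-18 + (4 - 5)*0)² = (-18 - 1*0)² = (-18 + 0)² = (-18)² = 324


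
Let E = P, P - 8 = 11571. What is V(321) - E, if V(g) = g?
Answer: -11258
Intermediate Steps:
P = 11579 (P = 8 + 11571 = 11579)
E = 11579
V(321) - E = 321 - 1*11579 = 321 - 11579 = -11258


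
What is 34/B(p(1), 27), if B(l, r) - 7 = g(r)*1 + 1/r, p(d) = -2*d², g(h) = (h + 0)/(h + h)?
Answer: 1836/407 ≈ 4.5111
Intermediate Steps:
g(h) = ½ (g(h) = h/((2*h)) = h*(1/(2*h)) = ½)
B(l, r) = 15/2 + 1/r (B(l, r) = 7 + ((½)*1 + 1/r) = 7 + (½ + 1/r) = 15/2 + 1/r)
34/B(p(1), 27) = 34/(15/2 + 1/27) = 34/(407/54) = 34*(54/407) = 1836/407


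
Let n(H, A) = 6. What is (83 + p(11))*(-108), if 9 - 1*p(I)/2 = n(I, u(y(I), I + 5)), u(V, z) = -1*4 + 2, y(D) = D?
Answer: -9612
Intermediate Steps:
u(V, z) = -2 (u(V, z) = -4 + 2 = -2)
p(I) = 6 (p(I) = 18 - 2*6 = 18 - 12 = 6)
(83 + p(11))*(-108) = (83 + 6)*(-108) = 89*(-108) = -9612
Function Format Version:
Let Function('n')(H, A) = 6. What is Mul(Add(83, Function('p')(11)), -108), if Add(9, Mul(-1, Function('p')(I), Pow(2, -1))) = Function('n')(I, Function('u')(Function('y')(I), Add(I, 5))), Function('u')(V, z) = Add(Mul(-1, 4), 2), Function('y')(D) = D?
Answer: -9612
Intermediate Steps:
Function('u')(V, z) = -2 (Function('u')(V, z) = Add(-4, 2) = -2)
Function('p')(I) = 6 (Function('p')(I) = Add(18, Mul(-2, 6)) = Add(18, -12) = 6)
Mul(Add(83, Function('p')(11)), -108) = Mul(Add(83, 6), -108) = Mul(89, -108) = -9612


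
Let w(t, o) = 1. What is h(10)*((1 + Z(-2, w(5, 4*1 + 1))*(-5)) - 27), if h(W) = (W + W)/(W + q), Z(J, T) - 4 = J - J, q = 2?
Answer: -230/3 ≈ -76.667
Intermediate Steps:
Z(J, T) = 4 (Z(J, T) = 4 + (J - J) = 4 + 0 = 4)
h(W) = 2*W/(2 + W) (h(W) = (W + W)/(W + 2) = (2*W)/(2 + W) = 2*W/(2 + W))
h(10)*((1 + Z(-2, w(5, 4*1 + 1))*(-5)) - 27) = (2*10/(2 + 10))*((1 + 4*(-5)) - 27) = (2*10/12)*((1 - 20) - 27) = (2*10*(1/12))*(-19 - 27) = (5/3)*(-46) = -230/3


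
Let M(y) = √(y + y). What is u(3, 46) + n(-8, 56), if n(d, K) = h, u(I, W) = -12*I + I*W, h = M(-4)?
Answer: 102 + 2*I*√2 ≈ 102.0 + 2.8284*I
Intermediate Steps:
M(y) = √2*√y (M(y) = √(2*y) = √2*√y)
h = 2*I*√2 (h = √2*√(-4) = √2*(2*I) = 2*I*√2 ≈ 2.8284*I)
n(d, K) = 2*I*√2
u(3, 46) + n(-8, 56) = 3*(-12 + 46) + 2*I*√2 = 3*34 + 2*I*√2 = 102 + 2*I*√2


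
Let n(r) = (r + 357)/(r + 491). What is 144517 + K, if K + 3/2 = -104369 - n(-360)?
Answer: 10518389/262 ≈ 40147.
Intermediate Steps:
n(r) = (357 + r)/(491 + r)
K = -27345065/262 (K = -3/2 + (-104369 - (357 - 360)/(491 - 360)) = -3/2 + (-104369 - (-3)/131) = -3/2 + (-104369 - 1*(-3/131)) = -3/2 + (-104369 + 3/131) = -3/2 - 13672336/131 = -27345065/262 ≈ -1.0437e+5)
144517 + K = 144517 - 27345065/262 = 10518389/262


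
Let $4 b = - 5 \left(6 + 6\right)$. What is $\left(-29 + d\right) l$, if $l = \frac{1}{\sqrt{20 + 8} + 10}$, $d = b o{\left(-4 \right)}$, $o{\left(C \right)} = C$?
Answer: $\frac{155}{36} - \frac{31 \sqrt{7}}{36} \approx 2.0273$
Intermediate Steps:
$b = -15$ ($b = \frac{\left(-5\right) \left(6 + 6\right)}{4} = \frac{\left(-5\right) 12}{4} = \frac{1}{4} \left(-60\right) = -15$)
$d = 60$ ($d = \left(-15\right) \left(-4\right) = 60$)
$l = \frac{1}{10 + 2 \sqrt{7}}$ ($l = \frac{1}{\sqrt{28} + 10} = \frac{1}{2 \sqrt{7} + 10} = \frac{1}{10 + 2 \sqrt{7}} \approx 0.065396$)
$\left(-29 + d\right) l = \left(-29 + 60\right) \left(\frac{5}{36} - \frac{\sqrt{7}}{36}\right) = 31 \left(\frac{5}{36} - \frac{\sqrt{7}}{36}\right) = \frac{155}{36} - \frac{31 \sqrt{7}}{36}$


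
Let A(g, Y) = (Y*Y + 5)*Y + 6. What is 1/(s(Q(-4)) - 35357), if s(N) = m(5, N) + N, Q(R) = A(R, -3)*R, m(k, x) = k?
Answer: -1/35208 ≈ -2.8403e-5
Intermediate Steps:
A(g, Y) = 6 + Y*(5 + Y²) (A(g, Y) = (Y² + 5)*Y + 6 = (5 + Y²)*Y + 6 = Y*(5 + Y²) + 6 = 6 + Y*(5 + Y²))
Q(R) = -36*R (Q(R) = (6 + (-3)³ + 5*(-3))*R = (6 - 27 - 15)*R = -36*R)
s(N) = 5 + N
1/(s(Q(-4)) - 35357) = 1/((5 - 36*(-4)) - 35357) = 1/((5 + 144) - 35357) = 1/(149 - 35357) = 1/(-35208) = -1/35208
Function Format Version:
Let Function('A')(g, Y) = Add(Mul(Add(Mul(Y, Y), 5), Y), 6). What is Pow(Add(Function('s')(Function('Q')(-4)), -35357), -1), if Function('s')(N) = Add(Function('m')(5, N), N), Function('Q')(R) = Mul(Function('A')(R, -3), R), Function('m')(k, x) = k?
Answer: Rational(-1, 35208) ≈ -2.8403e-5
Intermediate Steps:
Function('A')(g, Y) = Add(6, Mul(Y, Add(5, Pow(Y, 2)))) (Function('A')(g, Y) = Add(Mul(Add(Pow(Y, 2), 5), Y), 6) = Add(Mul(Add(5, Pow(Y, 2)), Y), 6) = Add(Mul(Y, Add(5, Pow(Y, 2))), 6) = Add(6, Mul(Y, Add(5, Pow(Y, 2)))))
Function('Q')(R) = Mul(-36, R) (Function('Q')(R) = Mul(Add(6, Pow(-3, 3), Mul(5, -3)), R) = Mul(Add(6, -27, -15), R) = Mul(-36, R))
Function('s')(N) = Add(5, N)
Pow(Add(Function('s')(Function('Q')(-4)), -35357), -1) = Pow(Add(Add(5, Mul(-36, -4)), -35357), -1) = Pow(Add(Add(5, 144), -35357), -1) = Pow(Add(149, -35357), -1) = Pow(-35208, -1) = Rational(-1, 35208)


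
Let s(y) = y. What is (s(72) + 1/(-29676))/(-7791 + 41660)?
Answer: 2136671/1005096444 ≈ 0.0021258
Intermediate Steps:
(s(72) + 1/(-29676))/(-7791 + 41660) = (72 + 1/(-29676))/(-7791 + 41660) = (72 - 1/29676)/33869 = (2136671/29676)*(1/33869) = 2136671/1005096444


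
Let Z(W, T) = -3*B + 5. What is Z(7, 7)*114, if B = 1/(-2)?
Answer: 741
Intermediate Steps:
B = -1/2 (B = 1*(-1/2) = -1/2 ≈ -0.50000)
Z(W, T) = 13/2 (Z(W, T) = -3*(-1/2) + 5 = 3/2 + 5 = 13/2)
Z(7, 7)*114 = (13/2)*114 = 741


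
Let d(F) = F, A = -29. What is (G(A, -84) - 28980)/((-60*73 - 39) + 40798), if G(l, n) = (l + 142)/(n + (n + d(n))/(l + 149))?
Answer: -12375025/15533833 ≈ -0.79665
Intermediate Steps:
G(l, n) = (142 + l)/(n + 2*n/(149 + l)) (G(l, n) = (l + 142)/(n + (n + n)/(l + 149)) = (142 + l)/(n + (2*n)/(149 + l)) = (142 + l)/(n + 2*n/(149 + l)))
(G(A, -84) - 28980)/((-60*73 - 39) + 40798) = ((21158 + (-29)**2 + 291*(-29))/((-84)*(151 - 29)) - 28980)/((-60*73 - 39) + 40798) = (-1/84*(21158 + 841 - 8439)/122 - 28980)/((-4380 - 39) + 40798) = (-1/84*1/122*13560 - 28980)/(-4419 + 40798) = (-565/427 - 28980)/36379 = -12375025/427*1/36379 = -12375025/15533833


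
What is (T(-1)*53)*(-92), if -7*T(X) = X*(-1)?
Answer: 4876/7 ≈ 696.57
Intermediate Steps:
T(X) = X/7 (T(X) = -X*(-1)/7 = -(-1)*X/7 = X/7)
(T(-1)*53)*(-92) = (((⅐)*(-1))*53)*(-92) = -⅐*53*(-92) = -53/7*(-92) = 4876/7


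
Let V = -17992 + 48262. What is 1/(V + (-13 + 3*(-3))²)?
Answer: 1/30754 ≈ 3.2516e-5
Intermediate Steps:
V = 30270
1/(V + (-13 + 3*(-3))²) = 1/(30270 + (-13 + 3*(-3))²) = 1/(30270 + (-13 - 9)²) = 1/(30270 + (-22)²) = 1/(30270 + 484) = 1/30754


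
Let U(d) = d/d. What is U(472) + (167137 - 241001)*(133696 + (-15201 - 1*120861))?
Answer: 174762225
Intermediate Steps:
U(d) = 1
U(472) + (167137 - 241001)*(133696 + (-15201 - 1*120861)) = 1 + (167137 - 241001)*(133696 + (-15201 - 1*120861)) = 1 - 73864*(133696 + (-15201 - 120861)) = 1 - 73864*(133696 - 136062) = 1 - 73864*(-2366) = 1 + 174762224 = 174762225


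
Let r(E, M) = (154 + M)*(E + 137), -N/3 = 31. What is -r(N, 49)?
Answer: -8932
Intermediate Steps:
N = -93 (N = -3*31 = -93)
r(E, M) = (137 + E)*(154 + M) (r(E, M) = (154 + M)*(137 + E) = (137 + E)*(154 + M))
-r(N, 49) = -(21098 + 137*49 + 154*(-93) - 93*49) = -(21098 + 6713 - 14322 - 4557) = -1*8932 = -8932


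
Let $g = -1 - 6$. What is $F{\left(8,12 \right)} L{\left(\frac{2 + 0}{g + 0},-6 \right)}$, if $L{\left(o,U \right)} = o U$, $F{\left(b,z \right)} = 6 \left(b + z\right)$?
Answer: $\frac{1440}{7} \approx 205.71$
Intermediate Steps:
$g = -7$ ($g = -1 - 6 = -7$)
$F{\left(b,z \right)} = 6 b + 6 z$
$L{\left(o,U \right)} = U o$
$F{\left(8,12 \right)} L{\left(\frac{2 + 0}{g + 0},-6 \right)} = \left(6 \cdot 8 + 6 \cdot 12\right) \left(- 6 \frac{2 + 0}{-7 + 0}\right) = \left(48 + 72\right) \left(- 6 \frac{2}{-7}\right) = 120 \left(- 6 \cdot 2 \left(- \frac{1}{7}\right)\right) = 120 \left(\left(-6\right) \left(- \frac{2}{7}\right)\right) = 120 \cdot \frac{12}{7} = \frac{1440}{7}$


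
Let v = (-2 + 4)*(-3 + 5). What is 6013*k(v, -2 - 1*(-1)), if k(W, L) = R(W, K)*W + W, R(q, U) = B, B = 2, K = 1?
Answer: 72156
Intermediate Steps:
R(q, U) = 2
v = 4 (v = 2*2 = 4)
k(W, L) = 3*W (k(W, L) = 2*W + W = 3*W)
6013*k(v, -2 - 1*(-1)) = 6013*(3*4) = 6013*12 = 72156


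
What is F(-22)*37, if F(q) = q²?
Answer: 17908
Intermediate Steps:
F(-22)*37 = (-22)²*37 = 484*37 = 17908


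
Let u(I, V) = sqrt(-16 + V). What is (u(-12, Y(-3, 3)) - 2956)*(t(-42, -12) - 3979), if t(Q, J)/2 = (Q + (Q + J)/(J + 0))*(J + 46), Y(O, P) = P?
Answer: 19299724 - 6529*I*sqrt(13) ≈ 1.93e+7 - 23541.0*I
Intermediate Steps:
t(Q, J) = 2*(46 + J)*(Q + (J + Q)/J) (t(Q, J) = 2*((Q + (Q + J)/(J + 0))*(J + 46)) = 2*((Q + (J + Q)/J)*(46 + J)) = 2*((46 + J)*(Q + (J + Q)/J)) = 2*(46 + J)*(Q + (J + Q)/J))
(u(-12, Y(-3, 3)) - 2956)*(t(-42, -12) - 3979) = (sqrt(-16 + 3) - 2956)*(2*(46*(-42) - 12*(46 - 12 + 47*(-42) - 12*(-42)))/(-12) - 3979) = (sqrt(-13) - 2956)*(2*(-1/12)*(-1932 - 12*(46 - 12 - 1974 + 504)) - 3979) = (I*sqrt(13) - 2956)*(2*(-1/12)*(-1932 - 12*(-1436)) - 3979) = (-2956 + I*sqrt(13))*(2*(-1/12)*(-1932 + 17232) - 3979) = (-2956 + I*sqrt(13))*(2*(-1/12)*15300 - 3979) = (-2956 + I*sqrt(13))*(-2550 - 3979) = (-2956 + I*sqrt(13))*(-6529) = 19299724 - 6529*I*sqrt(13)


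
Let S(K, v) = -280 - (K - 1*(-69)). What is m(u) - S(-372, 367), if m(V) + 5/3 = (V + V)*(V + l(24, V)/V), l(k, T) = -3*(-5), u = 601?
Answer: 2167222/3 ≈ 7.2241e+5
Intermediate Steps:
l(k, T) = 15
S(K, v) = -349 - K (S(K, v) = -280 - (K + 69) = -280 - (69 + K) = -280 + (-69 - K) = -349 - K)
m(V) = -5/3 + 2*V*(V + 15/V) (m(V) = -5/3 + (V + V)*(V + 15/V) = -5/3 + (2*V)*(V + 15/V) = -5/3 + 2*V*(V + 15/V))
m(u) - S(-372, 367) = (85/3 + 2*601²) - (-349 - 1*(-372)) = (85/3 + 2*361201) - (-349 + 372) = (85/3 + 722402) - 1*23 = 2167291/3 - 23 = 2167222/3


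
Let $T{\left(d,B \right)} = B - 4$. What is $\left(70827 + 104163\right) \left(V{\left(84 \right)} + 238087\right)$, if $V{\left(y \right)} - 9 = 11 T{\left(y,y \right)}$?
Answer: $41818410240$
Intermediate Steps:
$T{\left(d,B \right)} = -4 + B$ ($T{\left(d,B \right)} = B - 4 = -4 + B$)
$V{\left(y \right)} = -35 + 11 y$ ($V{\left(y \right)} = 9 + 11 \left(-4 + y\right) = 9 + \left(-44 + 11 y\right) = -35 + 11 y$)
$\left(70827 + 104163\right) \left(V{\left(84 \right)} + 238087\right) = \left(70827 + 104163\right) \left(\left(-35 + 11 \cdot 84\right) + 238087\right) = 174990 \left(\left(-35 + 924\right) + 238087\right) = 174990 \left(889 + 238087\right) = 174990 \cdot 238976 = 41818410240$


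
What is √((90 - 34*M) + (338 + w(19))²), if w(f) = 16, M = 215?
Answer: 44*√61 ≈ 343.65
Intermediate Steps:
√((90 - 34*M) + (338 + w(19))²) = √((90 - 34*215) + (338 + 16)²) = √((90 - 7310) + 354²) = √(-7220 + 125316) = √118096 = 44*√61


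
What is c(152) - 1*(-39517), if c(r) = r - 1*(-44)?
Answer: 39713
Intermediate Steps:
c(r) = 44 + r (c(r) = r + 44 = 44 + r)
c(152) - 1*(-39517) = (44 + 152) - 1*(-39517) = 196 + 39517 = 39713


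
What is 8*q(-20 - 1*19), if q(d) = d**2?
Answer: 12168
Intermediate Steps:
8*q(-20 - 1*19) = 8*(-20 - 1*19)**2 = 8*(-20 - 19)**2 = 8*(-39)**2 = 8*1521 = 12168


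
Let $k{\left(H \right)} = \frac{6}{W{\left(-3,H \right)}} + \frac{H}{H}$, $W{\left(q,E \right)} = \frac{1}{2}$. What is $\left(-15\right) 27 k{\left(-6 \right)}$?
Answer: $-5265$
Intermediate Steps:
$W{\left(q,E \right)} = \frac{1}{2}$
$k{\left(H \right)} = 13$ ($k{\left(H \right)} = 6 \frac{1}{\frac{1}{2}} + \frac{H}{H} = 6 \cdot 2 + 1 = 12 + 1 = 13$)
$\left(-15\right) 27 k{\left(-6 \right)} = \left(-15\right) 27 \cdot 13 = \left(-405\right) 13 = -5265$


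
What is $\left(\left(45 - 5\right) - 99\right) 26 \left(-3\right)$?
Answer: $4602$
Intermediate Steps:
$\left(\left(45 - 5\right) - 99\right) 26 \left(-3\right) = \left(40 - 99\right) 26 \left(-3\right) = \left(-59\right) 26 \left(-3\right) = \left(-1534\right) \left(-3\right) = 4602$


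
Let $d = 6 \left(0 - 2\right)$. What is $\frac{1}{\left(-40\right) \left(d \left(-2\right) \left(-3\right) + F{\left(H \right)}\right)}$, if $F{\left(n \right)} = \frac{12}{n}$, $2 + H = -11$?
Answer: $\frac{13}{37920} \approx 0.00034283$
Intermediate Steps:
$H = -13$ ($H = -2 - 11 = -13$)
$d = -12$ ($d = 6 \left(-2\right) = -12$)
$\frac{1}{\left(-40\right) \left(d \left(-2\right) \left(-3\right) + F{\left(H \right)}\right)} = \frac{1}{\left(-40\right) \left(\left(-12\right) \left(-2\right) \left(-3\right) + \frac{12}{-13}\right)} = \frac{1}{\left(-40\right) \left(24 \left(-3\right) + 12 \left(- \frac{1}{13}\right)\right)} = \frac{1}{\left(-40\right) \left(-72 - \frac{12}{13}\right)} = \frac{1}{\left(-40\right) \left(- \frac{948}{13}\right)} = \frac{1}{\frac{37920}{13}} = \frac{13}{37920}$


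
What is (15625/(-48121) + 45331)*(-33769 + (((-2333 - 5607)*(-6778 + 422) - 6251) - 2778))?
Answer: 109992422194150692/48121 ≈ 2.2857e+12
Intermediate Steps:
(15625/(-48121) + 45331)*(-33769 + (((-2333 - 5607)*(-6778 + 422) - 6251) - 2778)) = (15625*(-1/48121) + 45331)*(-33769 + ((-7940*(-6356) - 6251) - 2778)) = (-15625/48121 + 45331)*(-33769 + ((50466640 - 6251) - 2778)) = 2181357426*(-33769 + (50460389 - 2778))/48121 = 2181357426*(-33769 + 50457611)/48121 = (2181357426/48121)*50423842 = 109992422194150692/48121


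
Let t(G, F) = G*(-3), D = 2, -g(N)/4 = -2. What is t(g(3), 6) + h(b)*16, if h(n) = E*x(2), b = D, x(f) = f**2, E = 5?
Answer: 296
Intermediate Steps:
g(N) = 8 (g(N) = -4*(-2) = 8)
b = 2
h(n) = 20 (h(n) = 5*2**2 = 5*4 = 20)
t(G, F) = -3*G
t(g(3), 6) + h(b)*16 = -3*8 + 20*16 = -24 + 320 = 296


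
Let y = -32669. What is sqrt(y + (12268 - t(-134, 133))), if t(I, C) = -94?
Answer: I*sqrt(20307) ≈ 142.5*I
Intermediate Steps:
sqrt(y + (12268 - t(-134, 133))) = sqrt(-32669 + (12268 - 1*(-94))) = sqrt(-32669 + (12268 + 94)) = sqrt(-32669 + 12362) = sqrt(-20307) = I*sqrt(20307)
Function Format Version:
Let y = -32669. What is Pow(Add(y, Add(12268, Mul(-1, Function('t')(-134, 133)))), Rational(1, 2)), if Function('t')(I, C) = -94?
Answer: Mul(I, Pow(20307, Rational(1, 2))) ≈ Mul(142.50, I)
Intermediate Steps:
Pow(Add(y, Add(12268, Mul(-1, Function('t')(-134, 133)))), Rational(1, 2)) = Pow(Add(-32669, Add(12268, Mul(-1, -94))), Rational(1, 2)) = Pow(Add(-32669, Add(12268, 94)), Rational(1, 2)) = Pow(Add(-32669, 12362), Rational(1, 2)) = Pow(-20307, Rational(1, 2)) = Mul(I, Pow(20307, Rational(1, 2)))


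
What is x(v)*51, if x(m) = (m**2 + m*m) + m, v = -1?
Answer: 51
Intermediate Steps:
x(m) = m + 2*m**2 (x(m) = (m**2 + m**2) + m = 2*m**2 + m = m + 2*m**2)
x(v)*51 = -(1 + 2*(-1))*51 = -(1 - 2)*51 = -1*(-1)*51 = 1*51 = 51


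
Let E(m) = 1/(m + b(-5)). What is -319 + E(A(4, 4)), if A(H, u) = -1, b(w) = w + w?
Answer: -3510/11 ≈ -319.09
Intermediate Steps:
b(w) = 2*w
E(m) = 1/(-10 + m) (E(m) = 1/(m + 2*(-5)) = 1/(m - 10) = 1/(-10 + m))
-319 + E(A(4, 4)) = -319 + 1/(-10 - 1) = -319 + 1/(-11) = -319 - 1/11 = -3510/11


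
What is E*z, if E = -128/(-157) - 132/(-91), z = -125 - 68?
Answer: -6247796/14287 ≈ -437.31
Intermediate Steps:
z = -193
E = 32372/14287 (E = -128*(-1/157) - 132*(-1/91) = 128/157 + 132/91 = 32372/14287 ≈ 2.2658)
E*z = (32372/14287)*(-193) = -6247796/14287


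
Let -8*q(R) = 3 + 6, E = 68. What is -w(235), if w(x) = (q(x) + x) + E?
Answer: -2415/8 ≈ -301.88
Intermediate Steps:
q(R) = -9/8 (q(R) = -(3 + 6)/8 = -1/8*9 = -9/8)
w(x) = 535/8 + x (w(x) = (-9/8 + x) + 68 = 535/8 + x)
-w(235) = -(535/8 + 235) = -1*2415/8 = -2415/8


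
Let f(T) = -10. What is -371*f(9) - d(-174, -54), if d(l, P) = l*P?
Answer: -5686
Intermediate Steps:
d(l, P) = P*l
-371*f(9) - d(-174, -54) = -371*(-10) - (-54)*(-174) = 3710 - 1*9396 = 3710 - 9396 = -5686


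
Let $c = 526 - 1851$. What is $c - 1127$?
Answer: $-2452$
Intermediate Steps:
$c = -1325$
$c - 1127 = -1325 - 1127 = -2452$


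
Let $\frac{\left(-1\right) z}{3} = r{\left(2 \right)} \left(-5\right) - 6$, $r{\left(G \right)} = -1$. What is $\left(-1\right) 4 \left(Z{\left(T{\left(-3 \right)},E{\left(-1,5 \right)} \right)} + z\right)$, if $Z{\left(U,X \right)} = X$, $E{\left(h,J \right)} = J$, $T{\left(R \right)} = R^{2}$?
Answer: $-32$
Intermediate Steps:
$z = 3$ ($z = - 3 \left(\left(-1\right) \left(-5\right) - 6\right) = - 3 \left(5 - 6\right) = \left(-3\right) \left(-1\right) = 3$)
$\left(-1\right) 4 \left(Z{\left(T{\left(-3 \right)},E{\left(-1,5 \right)} \right)} + z\right) = \left(-1\right) 4 \left(5 + 3\right) = \left(-4\right) 8 = -32$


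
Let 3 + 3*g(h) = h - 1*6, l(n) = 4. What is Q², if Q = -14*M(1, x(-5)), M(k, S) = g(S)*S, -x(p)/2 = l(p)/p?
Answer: 17172736/5625 ≈ 3052.9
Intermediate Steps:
x(p) = -8/p
g(h) = -3 + h/3 (g(h) = -1 + (h - 1*6)/3 = -1 + (h - 6)/3 = -1 + (-6 + h)/3 = -1 + (-2 + h/3) = -3 + h/3)
M(k, S) = S*(-3 + S/3) (M(k, S) = (-3 + S/3)*S = S*(-3 + S/3))
Q = 4144/75 (Q = -14*(-8/(-5))*(-9 - 8/(-5))/3 = -14*(-8*(-⅕))*(-9 - 8*(-⅕))/3 = -14*8*(-9 + 8/5)/(3*5) = -14*8*(-37)/(3*5*5) = -14*(-296/75) = 4144/75 ≈ 55.253)
Q² = (4144/75)² = 17172736/5625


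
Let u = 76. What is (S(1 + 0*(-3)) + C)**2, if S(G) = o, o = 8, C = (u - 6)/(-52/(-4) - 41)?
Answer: 121/4 ≈ 30.250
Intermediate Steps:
C = -5/2 (C = (76 - 6)/(-52/(-4) - 41) = 70/(-52*(-1/4) - 41) = 70/(13 - 41) = 70/(-28) = 70*(-1/28) = -5/2 ≈ -2.5000)
S(G) = 8
(S(1 + 0*(-3)) + C)**2 = (8 - 5/2)**2 = (11/2)**2 = 121/4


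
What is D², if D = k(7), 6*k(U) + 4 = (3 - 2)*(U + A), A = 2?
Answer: 25/36 ≈ 0.69444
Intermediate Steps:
k(U) = -⅓ + U/6 (k(U) = -⅔ + ((3 - 2)*(U + 2))/6 = -⅔ + (1*(2 + U))/6 = -⅔ + (2 + U)/6 = -⅔ + (⅓ + U/6) = -⅓ + U/6)
D = ⅚ (D = -⅓ + (⅙)*7 = -⅓ + 7/6 = ⅚ ≈ 0.83333)
D² = (⅚)² = 25/36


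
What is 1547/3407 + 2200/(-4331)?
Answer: -795343/14755717 ≈ -0.053901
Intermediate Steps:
1547/3407 + 2200/(-4331) = 1547*(1/3407) + 2200*(-1/4331) = 1547/3407 - 2200/4331 = -795343/14755717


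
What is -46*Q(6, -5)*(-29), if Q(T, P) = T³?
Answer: 288144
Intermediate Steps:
-46*Q(6, -5)*(-29) = -46*6³*(-29) = -46*216*(-29) = -9936*(-29) = 288144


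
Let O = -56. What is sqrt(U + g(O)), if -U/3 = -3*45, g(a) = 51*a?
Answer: I*sqrt(2451) ≈ 49.508*I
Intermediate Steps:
U = 405 (U = -(-9)*45 = -3*(-135) = 405)
sqrt(U + g(O)) = sqrt(405 + 51*(-56)) = sqrt(405 - 2856) = sqrt(-2451) = I*sqrt(2451)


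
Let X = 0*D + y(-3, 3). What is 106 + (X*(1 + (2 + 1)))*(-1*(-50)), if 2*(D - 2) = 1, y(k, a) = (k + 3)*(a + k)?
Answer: 106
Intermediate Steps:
y(k, a) = (3 + k)*(a + k)
D = 5/2 (D = 2 + (1/2)*1 = 2 + 1/2 = 5/2 ≈ 2.5000)
X = 0 (X = 0*(5/2) + ((-3)**2 + 3*3 + 3*(-3) + 3*(-3)) = 0 + (9 + 9 - 9 - 9) = 0 + 0 = 0)
106 + (X*(1 + (2 + 1)))*(-1*(-50)) = 106 + (0*(1 + (2 + 1)))*(-1*(-50)) = 106 + (0*(1 + 3))*50 = 106 + (0*4)*50 = 106 + 0*50 = 106 + 0 = 106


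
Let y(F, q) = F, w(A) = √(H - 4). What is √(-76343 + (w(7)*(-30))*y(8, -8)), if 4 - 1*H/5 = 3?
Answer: I*√76583 ≈ 276.74*I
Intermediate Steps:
H = 5 (H = 20 - 5*3 = 20 - 15 = 5)
w(A) = 1 (w(A) = √(5 - 4) = √1 = 1)
√(-76343 + (w(7)*(-30))*y(8, -8)) = √(-76343 + (1*(-30))*8) = √(-76343 - 30*8) = √(-76343 - 240) = √(-76583) = I*√76583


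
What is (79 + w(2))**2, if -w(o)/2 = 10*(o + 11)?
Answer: 32761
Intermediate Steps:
w(o) = -220 - 20*o (w(o) = -20*(o + 11) = -20*(11 + o) = -2*(110 + 10*o) = -220 - 20*o)
(79 + w(2))**2 = (79 + (-220 - 20*2))**2 = (79 + (-220 - 40))**2 = (79 - 260)**2 = (-181)**2 = 32761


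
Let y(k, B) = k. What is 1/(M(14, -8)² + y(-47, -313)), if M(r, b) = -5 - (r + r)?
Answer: 1/1042 ≈ 0.00095969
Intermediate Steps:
M(r, b) = -5 - 2*r
1/(M(14, -8)² + y(-47, -313)) = 1/((-5 - 2*14)² - 47) = 1/((-5 - 28)² - 47) = 1/((-33)² - 47) = 1/(1089 - 47) = 1/1042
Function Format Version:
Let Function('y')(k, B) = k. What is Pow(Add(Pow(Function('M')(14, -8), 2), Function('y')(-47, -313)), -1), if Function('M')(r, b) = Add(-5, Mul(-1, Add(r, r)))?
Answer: Rational(1, 1042) ≈ 0.00095969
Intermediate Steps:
Function('M')(r, b) = Add(-5, Mul(-2, r)) (Function('M')(r, b) = Add(-5, Mul(-1, Mul(2, r))) = Add(-5, Mul(-2, r)))
Pow(Add(Pow(Function('M')(14, -8), 2), Function('y')(-47, -313)), -1) = Pow(Add(Pow(Add(-5, Mul(-2, 14)), 2), -47), -1) = Pow(Add(Pow(Add(-5, -28), 2), -47), -1) = Pow(Add(Pow(-33, 2), -47), -1) = Pow(Add(1089, -47), -1) = Pow(1042, -1) = Rational(1, 1042)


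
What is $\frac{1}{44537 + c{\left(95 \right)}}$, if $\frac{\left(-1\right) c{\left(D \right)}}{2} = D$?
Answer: $\frac{1}{44347} \approx 2.2549 \cdot 10^{-5}$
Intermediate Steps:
$c{\left(D \right)} = - 2 D$
$\frac{1}{44537 + c{\left(95 \right)}} = \frac{1}{44537 - 190} = \frac{1}{44347}$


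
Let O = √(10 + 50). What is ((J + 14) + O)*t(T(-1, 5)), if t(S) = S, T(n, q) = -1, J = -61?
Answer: 47 - 2*√15 ≈ 39.254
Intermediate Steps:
O = 2*√15 (O = √60 = 2*√15 ≈ 7.7460)
((J + 14) + O)*t(T(-1, 5)) = ((-61 + 14) + 2*√15)*(-1) = (-47 + 2*√15)*(-1) = 47 - 2*√15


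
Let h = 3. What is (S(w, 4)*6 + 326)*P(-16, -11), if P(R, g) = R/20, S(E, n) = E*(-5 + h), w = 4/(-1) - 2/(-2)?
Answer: -1448/5 ≈ -289.60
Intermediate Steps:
w = -3 (w = 4*(-1) - 2*(-½) = -4 + 1 = -3)
S(E, n) = -2*E (S(E, n) = E*(-5 + 3) = E*(-2) = -2*E)
P(R, g) = R/20 (P(R, g) = R*(1/20) = R/20)
(S(w, 4)*6 + 326)*P(-16, -11) = (-2*(-3)*6 + 326)*((1/20)*(-16)) = (6*6 + 326)*(-⅘) = (36 + 326)*(-⅘) = 362*(-⅘) = -1448/5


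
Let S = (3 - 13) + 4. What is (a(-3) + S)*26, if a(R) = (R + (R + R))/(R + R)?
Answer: -117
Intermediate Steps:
a(R) = 3/2 (a(R) = (R + 2*R)/((2*R)) = (3*R)*(1/(2*R)) = 3/2)
S = -6 (S = -10 + 4 = -6)
(a(-3) + S)*26 = (3/2 - 6)*26 = -9/2*26 = -117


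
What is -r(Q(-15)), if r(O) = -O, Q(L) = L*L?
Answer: 225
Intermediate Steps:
Q(L) = L²
-r(Q(-15)) = -(-1)*(-15)² = -(-1)*225 = -1*(-225) = 225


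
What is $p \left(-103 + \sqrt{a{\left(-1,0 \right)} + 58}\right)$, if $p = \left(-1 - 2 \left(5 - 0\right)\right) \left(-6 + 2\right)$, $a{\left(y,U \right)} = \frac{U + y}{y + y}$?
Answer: $-4532 + 66 \sqrt{26} \approx -4195.5$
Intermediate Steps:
$a{\left(y,U \right)} = \frac{U + y}{2 y}$
$p = 44$ ($p = \left(-1 - 2 \left(5 + 0\right)\right) \left(-4\right) = \left(-1 - 10\right) \left(-4\right) = \left(-11\right) \left(-4\right) = 44$)
$p \left(-103 + \sqrt{a{\left(-1,0 \right)} + 58}\right) = 44 \left(-103 + \sqrt{\frac{0 - 1}{2 \left(-1\right)} + 58}\right) = 44 \left(-103 + \sqrt{\frac{1}{2} \left(-1\right) \left(-1\right) + 58}\right) = 44 \left(-103 + \sqrt{\frac{1}{2} + 58}\right) = 44 \left(-103 + \sqrt{\frac{117}{2}}\right) = 44 \left(-103 + \frac{3 \sqrt{26}}{2}\right) = -4532 + 66 \sqrt{26}$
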